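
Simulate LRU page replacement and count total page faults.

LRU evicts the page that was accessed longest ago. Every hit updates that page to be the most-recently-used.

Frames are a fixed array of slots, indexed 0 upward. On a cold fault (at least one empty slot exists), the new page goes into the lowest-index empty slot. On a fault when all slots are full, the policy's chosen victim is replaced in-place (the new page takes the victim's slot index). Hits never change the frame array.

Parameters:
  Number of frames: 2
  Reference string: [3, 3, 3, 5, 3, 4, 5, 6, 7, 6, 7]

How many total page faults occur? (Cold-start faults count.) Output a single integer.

Answer: 6

Derivation:
Step 0: ref 3 → FAULT, frames=[3,-]
Step 1: ref 3 → HIT, frames=[3,-]
Step 2: ref 3 → HIT, frames=[3,-]
Step 3: ref 5 → FAULT, frames=[3,5]
Step 4: ref 3 → HIT, frames=[3,5]
Step 5: ref 4 → FAULT (evict 5), frames=[3,4]
Step 6: ref 5 → FAULT (evict 3), frames=[5,4]
Step 7: ref 6 → FAULT (evict 4), frames=[5,6]
Step 8: ref 7 → FAULT (evict 5), frames=[7,6]
Step 9: ref 6 → HIT, frames=[7,6]
Step 10: ref 7 → HIT, frames=[7,6]
Total faults: 6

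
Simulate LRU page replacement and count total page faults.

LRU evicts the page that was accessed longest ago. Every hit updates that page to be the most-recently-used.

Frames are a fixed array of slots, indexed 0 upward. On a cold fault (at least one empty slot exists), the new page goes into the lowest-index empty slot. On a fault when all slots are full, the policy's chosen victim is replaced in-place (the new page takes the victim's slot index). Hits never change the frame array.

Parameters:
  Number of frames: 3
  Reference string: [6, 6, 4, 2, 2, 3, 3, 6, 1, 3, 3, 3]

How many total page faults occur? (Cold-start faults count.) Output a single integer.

Step 0: ref 6 → FAULT, frames=[6,-,-]
Step 1: ref 6 → HIT, frames=[6,-,-]
Step 2: ref 4 → FAULT, frames=[6,4,-]
Step 3: ref 2 → FAULT, frames=[6,4,2]
Step 4: ref 2 → HIT, frames=[6,4,2]
Step 5: ref 3 → FAULT (evict 6), frames=[3,4,2]
Step 6: ref 3 → HIT, frames=[3,4,2]
Step 7: ref 6 → FAULT (evict 4), frames=[3,6,2]
Step 8: ref 1 → FAULT (evict 2), frames=[3,6,1]
Step 9: ref 3 → HIT, frames=[3,6,1]
Step 10: ref 3 → HIT, frames=[3,6,1]
Step 11: ref 3 → HIT, frames=[3,6,1]
Total faults: 6

Answer: 6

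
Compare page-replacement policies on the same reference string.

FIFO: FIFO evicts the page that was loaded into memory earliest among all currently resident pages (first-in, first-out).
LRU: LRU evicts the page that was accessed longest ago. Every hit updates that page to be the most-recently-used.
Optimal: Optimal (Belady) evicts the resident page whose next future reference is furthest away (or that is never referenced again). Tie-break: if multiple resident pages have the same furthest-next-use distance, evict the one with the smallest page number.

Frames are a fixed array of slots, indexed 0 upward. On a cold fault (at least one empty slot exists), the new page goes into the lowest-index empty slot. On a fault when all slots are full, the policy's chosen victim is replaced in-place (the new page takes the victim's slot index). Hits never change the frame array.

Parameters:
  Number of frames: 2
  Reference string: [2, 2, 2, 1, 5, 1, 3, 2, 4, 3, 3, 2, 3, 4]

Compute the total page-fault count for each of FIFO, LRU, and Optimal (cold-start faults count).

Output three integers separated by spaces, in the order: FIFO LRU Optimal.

--- FIFO ---
  step 0: ref 2 -> FAULT, frames=[2,-] (faults so far: 1)
  step 1: ref 2 -> HIT, frames=[2,-] (faults so far: 1)
  step 2: ref 2 -> HIT, frames=[2,-] (faults so far: 1)
  step 3: ref 1 -> FAULT, frames=[2,1] (faults so far: 2)
  step 4: ref 5 -> FAULT, evict 2, frames=[5,1] (faults so far: 3)
  step 5: ref 1 -> HIT, frames=[5,1] (faults so far: 3)
  step 6: ref 3 -> FAULT, evict 1, frames=[5,3] (faults so far: 4)
  step 7: ref 2 -> FAULT, evict 5, frames=[2,3] (faults so far: 5)
  step 8: ref 4 -> FAULT, evict 3, frames=[2,4] (faults so far: 6)
  step 9: ref 3 -> FAULT, evict 2, frames=[3,4] (faults so far: 7)
  step 10: ref 3 -> HIT, frames=[3,4] (faults so far: 7)
  step 11: ref 2 -> FAULT, evict 4, frames=[3,2] (faults so far: 8)
  step 12: ref 3 -> HIT, frames=[3,2] (faults so far: 8)
  step 13: ref 4 -> FAULT, evict 3, frames=[4,2] (faults so far: 9)
  FIFO total faults: 9
--- LRU ---
  step 0: ref 2 -> FAULT, frames=[2,-] (faults so far: 1)
  step 1: ref 2 -> HIT, frames=[2,-] (faults so far: 1)
  step 2: ref 2 -> HIT, frames=[2,-] (faults so far: 1)
  step 3: ref 1 -> FAULT, frames=[2,1] (faults so far: 2)
  step 4: ref 5 -> FAULT, evict 2, frames=[5,1] (faults so far: 3)
  step 5: ref 1 -> HIT, frames=[5,1] (faults so far: 3)
  step 6: ref 3 -> FAULT, evict 5, frames=[3,1] (faults so far: 4)
  step 7: ref 2 -> FAULT, evict 1, frames=[3,2] (faults so far: 5)
  step 8: ref 4 -> FAULT, evict 3, frames=[4,2] (faults so far: 6)
  step 9: ref 3 -> FAULT, evict 2, frames=[4,3] (faults so far: 7)
  step 10: ref 3 -> HIT, frames=[4,3] (faults so far: 7)
  step 11: ref 2 -> FAULT, evict 4, frames=[2,3] (faults so far: 8)
  step 12: ref 3 -> HIT, frames=[2,3] (faults so far: 8)
  step 13: ref 4 -> FAULT, evict 2, frames=[4,3] (faults so far: 9)
  LRU total faults: 9
--- Optimal ---
  step 0: ref 2 -> FAULT, frames=[2,-] (faults so far: 1)
  step 1: ref 2 -> HIT, frames=[2,-] (faults so far: 1)
  step 2: ref 2 -> HIT, frames=[2,-] (faults so far: 1)
  step 3: ref 1 -> FAULT, frames=[2,1] (faults so far: 2)
  step 4: ref 5 -> FAULT, evict 2, frames=[5,1] (faults so far: 3)
  step 5: ref 1 -> HIT, frames=[5,1] (faults so far: 3)
  step 6: ref 3 -> FAULT, evict 1, frames=[5,3] (faults so far: 4)
  step 7: ref 2 -> FAULT, evict 5, frames=[2,3] (faults so far: 5)
  step 8: ref 4 -> FAULT, evict 2, frames=[4,3] (faults so far: 6)
  step 9: ref 3 -> HIT, frames=[4,3] (faults so far: 6)
  step 10: ref 3 -> HIT, frames=[4,3] (faults so far: 6)
  step 11: ref 2 -> FAULT, evict 4, frames=[2,3] (faults so far: 7)
  step 12: ref 3 -> HIT, frames=[2,3] (faults so far: 7)
  step 13: ref 4 -> FAULT, evict 2, frames=[4,3] (faults so far: 8)
  Optimal total faults: 8

Answer: 9 9 8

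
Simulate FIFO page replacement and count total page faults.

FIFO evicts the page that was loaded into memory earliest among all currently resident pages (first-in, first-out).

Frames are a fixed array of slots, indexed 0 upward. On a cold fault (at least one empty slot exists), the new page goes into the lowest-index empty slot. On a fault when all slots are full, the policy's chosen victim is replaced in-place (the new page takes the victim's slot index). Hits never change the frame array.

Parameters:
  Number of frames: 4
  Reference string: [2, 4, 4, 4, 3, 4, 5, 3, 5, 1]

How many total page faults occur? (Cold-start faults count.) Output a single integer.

Step 0: ref 2 → FAULT, frames=[2,-,-,-]
Step 1: ref 4 → FAULT, frames=[2,4,-,-]
Step 2: ref 4 → HIT, frames=[2,4,-,-]
Step 3: ref 4 → HIT, frames=[2,4,-,-]
Step 4: ref 3 → FAULT, frames=[2,4,3,-]
Step 5: ref 4 → HIT, frames=[2,4,3,-]
Step 6: ref 5 → FAULT, frames=[2,4,3,5]
Step 7: ref 3 → HIT, frames=[2,4,3,5]
Step 8: ref 5 → HIT, frames=[2,4,3,5]
Step 9: ref 1 → FAULT (evict 2), frames=[1,4,3,5]
Total faults: 5

Answer: 5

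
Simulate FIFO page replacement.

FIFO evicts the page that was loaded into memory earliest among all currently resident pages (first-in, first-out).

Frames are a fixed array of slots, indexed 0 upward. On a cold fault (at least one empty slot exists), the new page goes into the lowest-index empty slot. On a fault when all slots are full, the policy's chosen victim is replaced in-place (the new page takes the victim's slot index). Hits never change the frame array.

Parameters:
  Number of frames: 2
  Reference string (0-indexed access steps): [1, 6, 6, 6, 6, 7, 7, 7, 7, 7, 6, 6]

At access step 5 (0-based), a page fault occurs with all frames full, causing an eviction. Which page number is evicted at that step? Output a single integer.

Step 0: ref 1 -> FAULT, frames=[1,-]
Step 1: ref 6 -> FAULT, frames=[1,6]
Step 2: ref 6 -> HIT, frames=[1,6]
Step 3: ref 6 -> HIT, frames=[1,6]
Step 4: ref 6 -> HIT, frames=[1,6]
Step 5: ref 7 -> FAULT, evict 1, frames=[7,6]
At step 5: evicted page 1

Answer: 1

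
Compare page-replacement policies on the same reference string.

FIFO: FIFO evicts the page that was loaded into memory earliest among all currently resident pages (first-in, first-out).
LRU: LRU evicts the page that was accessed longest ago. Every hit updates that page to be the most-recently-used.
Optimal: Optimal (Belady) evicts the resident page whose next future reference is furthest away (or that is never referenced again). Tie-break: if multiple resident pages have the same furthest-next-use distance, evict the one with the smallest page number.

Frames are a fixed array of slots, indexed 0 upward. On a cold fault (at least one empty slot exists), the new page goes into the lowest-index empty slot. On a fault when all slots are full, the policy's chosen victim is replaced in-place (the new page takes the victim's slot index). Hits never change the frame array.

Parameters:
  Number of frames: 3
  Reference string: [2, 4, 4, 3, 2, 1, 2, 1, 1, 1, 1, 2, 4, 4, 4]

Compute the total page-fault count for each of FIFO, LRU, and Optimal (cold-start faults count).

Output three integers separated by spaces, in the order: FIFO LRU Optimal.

--- FIFO ---
  step 0: ref 2 -> FAULT, frames=[2,-,-] (faults so far: 1)
  step 1: ref 4 -> FAULT, frames=[2,4,-] (faults so far: 2)
  step 2: ref 4 -> HIT, frames=[2,4,-] (faults so far: 2)
  step 3: ref 3 -> FAULT, frames=[2,4,3] (faults so far: 3)
  step 4: ref 2 -> HIT, frames=[2,4,3] (faults so far: 3)
  step 5: ref 1 -> FAULT, evict 2, frames=[1,4,3] (faults so far: 4)
  step 6: ref 2 -> FAULT, evict 4, frames=[1,2,3] (faults so far: 5)
  step 7: ref 1 -> HIT, frames=[1,2,3] (faults so far: 5)
  step 8: ref 1 -> HIT, frames=[1,2,3] (faults so far: 5)
  step 9: ref 1 -> HIT, frames=[1,2,3] (faults so far: 5)
  step 10: ref 1 -> HIT, frames=[1,2,3] (faults so far: 5)
  step 11: ref 2 -> HIT, frames=[1,2,3] (faults so far: 5)
  step 12: ref 4 -> FAULT, evict 3, frames=[1,2,4] (faults so far: 6)
  step 13: ref 4 -> HIT, frames=[1,2,4] (faults so far: 6)
  step 14: ref 4 -> HIT, frames=[1,2,4] (faults so far: 6)
  FIFO total faults: 6
--- LRU ---
  step 0: ref 2 -> FAULT, frames=[2,-,-] (faults so far: 1)
  step 1: ref 4 -> FAULT, frames=[2,4,-] (faults so far: 2)
  step 2: ref 4 -> HIT, frames=[2,4,-] (faults so far: 2)
  step 3: ref 3 -> FAULT, frames=[2,4,3] (faults so far: 3)
  step 4: ref 2 -> HIT, frames=[2,4,3] (faults so far: 3)
  step 5: ref 1 -> FAULT, evict 4, frames=[2,1,3] (faults so far: 4)
  step 6: ref 2 -> HIT, frames=[2,1,3] (faults so far: 4)
  step 7: ref 1 -> HIT, frames=[2,1,3] (faults so far: 4)
  step 8: ref 1 -> HIT, frames=[2,1,3] (faults so far: 4)
  step 9: ref 1 -> HIT, frames=[2,1,3] (faults so far: 4)
  step 10: ref 1 -> HIT, frames=[2,1,3] (faults so far: 4)
  step 11: ref 2 -> HIT, frames=[2,1,3] (faults so far: 4)
  step 12: ref 4 -> FAULT, evict 3, frames=[2,1,4] (faults so far: 5)
  step 13: ref 4 -> HIT, frames=[2,1,4] (faults so far: 5)
  step 14: ref 4 -> HIT, frames=[2,1,4] (faults so far: 5)
  LRU total faults: 5
--- Optimal ---
  step 0: ref 2 -> FAULT, frames=[2,-,-] (faults so far: 1)
  step 1: ref 4 -> FAULT, frames=[2,4,-] (faults so far: 2)
  step 2: ref 4 -> HIT, frames=[2,4,-] (faults so far: 2)
  step 3: ref 3 -> FAULT, frames=[2,4,3] (faults so far: 3)
  step 4: ref 2 -> HIT, frames=[2,4,3] (faults so far: 3)
  step 5: ref 1 -> FAULT, evict 3, frames=[2,4,1] (faults so far: 4)
  step 6: ref 2 -> HIT, frames=[2,4,1] (faults so far: 4)
  step 7: ref 1 -> HIT, frames=[2,4,1] (faults so far: 4)
  step 8: ref 1 -> HIT, frames=[2,4,1] (faults so far: 4)
  step 9: ref 1 -> HIT, frames=[2,4,1] (faults so far: 4)
  step 10: ref 1 -> HIT, frames=[2,4,1] (faults so far: 4)
  step 11: ref 2 -> HIT, frames=[2,4,1] (faults so far: 4)
  step 12: ref 4 -> HIT, frames=[2,4,1] (faults so far: 4)
  step 13: ref 4 -> HIT, frames=[2,4,1] (faults so far: 4)
  step 14: ref 4 -> HIT, frames=[2,4,1] (faults so far: 4)
  Optimal total faults: 4

Answer: 6 5 4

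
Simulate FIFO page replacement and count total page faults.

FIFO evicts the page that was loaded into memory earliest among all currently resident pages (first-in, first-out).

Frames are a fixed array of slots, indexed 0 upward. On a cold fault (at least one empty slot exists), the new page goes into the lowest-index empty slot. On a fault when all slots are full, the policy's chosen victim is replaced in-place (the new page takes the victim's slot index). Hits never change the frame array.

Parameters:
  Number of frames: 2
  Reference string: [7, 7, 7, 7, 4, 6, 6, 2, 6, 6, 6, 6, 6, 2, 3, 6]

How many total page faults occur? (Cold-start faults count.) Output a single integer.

Answer: 6

Derivation:
Step 0: ref 7 → FAULT, frames=[7,-]
Step 1: ref 7 → HIT, frames=[7,-]
Step 2: ref 7 → HIT, frames=[7,-]
Step 3: ref 7 → HIT, frames=[7,-]
Step 4: ref 4 → FAULT, frames=[7,4]
Step 5: ref 6 → FAULT (evict 7), frames=[6,4]
Step 6: ref 6 → HIT, frames=[6,4]
Step 7: ref 2 → FAULT (evict 4), frames=[6,2]
Step 8: ref 6 → HIT, frames=[6,2]
Step 9: ref 6 → HIT, frames=[6,2]
Step 10: ref 6 → HIT, frames=[6,2]
Step 11: ref 6 → HIT, frames=[6,2]
Step 12: ref 6 → HIT, frames=[6,2]
Step 13: ref 2 → HIT, frames=[6,2]
Step 14: ref 3 → FAULT (evict 6), frames=[3,2]
Step 15: ref 6 → FAULT (evict 2), frames=[3,6]
Total faults: 6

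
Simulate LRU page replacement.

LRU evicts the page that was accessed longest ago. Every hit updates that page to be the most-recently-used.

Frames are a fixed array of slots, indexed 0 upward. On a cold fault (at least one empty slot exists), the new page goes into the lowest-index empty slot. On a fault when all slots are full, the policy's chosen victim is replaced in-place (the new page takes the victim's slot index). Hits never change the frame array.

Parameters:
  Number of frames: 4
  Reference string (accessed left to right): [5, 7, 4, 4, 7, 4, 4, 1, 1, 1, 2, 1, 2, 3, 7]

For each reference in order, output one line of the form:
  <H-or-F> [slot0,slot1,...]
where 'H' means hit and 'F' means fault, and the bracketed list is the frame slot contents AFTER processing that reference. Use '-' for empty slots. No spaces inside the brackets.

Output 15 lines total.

F [5,-,-,-]
F [5,7,-,-]
F [5,7,4,-]
H [5,7,4,-]
H [5,7,4,-]
H [5,7,4,-]
H [5,7,4,-]
F [5,7,4,1]
H [5,7,4,1]
H [5,7,4,1]
F [2,7,4,1]
H [2,7,4,1]
H [2,7,4,1]
F [2,3,4,1]
F [2,3,7,1]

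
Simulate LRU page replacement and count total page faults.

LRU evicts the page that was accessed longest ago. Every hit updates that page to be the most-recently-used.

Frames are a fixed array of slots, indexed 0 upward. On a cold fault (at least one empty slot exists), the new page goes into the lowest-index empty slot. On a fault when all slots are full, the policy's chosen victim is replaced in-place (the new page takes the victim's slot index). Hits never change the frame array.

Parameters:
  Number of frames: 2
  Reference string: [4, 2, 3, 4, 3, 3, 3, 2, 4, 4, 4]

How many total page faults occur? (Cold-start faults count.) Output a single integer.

Answer: 6

Derivation:
Step 0: ref 4 → FAULT, frames=[4,-]
Step 1: ref 2 → FAULT, frames=[4,2]
Step 2: ref 3 → FAULT (evict 4), frames=[3,2]
Step 3: ref 4 → FAULT (evict 2), frames=[3,4]
Step 4: ref 3 → HIT, frames=[3,4]
Step 5: ref 3 → HIT, frames=[3,4]
Step 6: ref 3 → HIT, frames=[3,4]
Step 7: ref 2 → FAULT (evict 4), frames=[3,2]
Step 8: ref 4 → FAULT (evict 3), frames=[4,2]
Step 9: ref 4 → HIT, frames=[4,2]
Step 10: ref 4 → HIT, frames=[4,2]
Total faults: 6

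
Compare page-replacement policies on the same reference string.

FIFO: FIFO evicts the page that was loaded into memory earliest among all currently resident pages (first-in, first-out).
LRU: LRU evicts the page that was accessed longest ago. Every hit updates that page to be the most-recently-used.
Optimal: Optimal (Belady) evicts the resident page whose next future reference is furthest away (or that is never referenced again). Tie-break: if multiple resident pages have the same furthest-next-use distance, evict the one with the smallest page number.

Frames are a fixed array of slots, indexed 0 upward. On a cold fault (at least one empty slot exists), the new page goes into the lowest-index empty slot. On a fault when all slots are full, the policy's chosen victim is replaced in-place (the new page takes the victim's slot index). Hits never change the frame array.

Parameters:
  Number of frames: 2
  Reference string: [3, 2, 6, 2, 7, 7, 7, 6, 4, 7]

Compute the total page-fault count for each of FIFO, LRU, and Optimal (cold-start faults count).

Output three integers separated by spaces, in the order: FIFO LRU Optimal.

--- FIFO ---
  step 0: ref 3 -> FAULT, frames=[3,-] (faults so far: 1)
  step 1: ref 2 -> FAULT, frames=[3,2] (faults so far: 2)
  step 2: ref 6 -> FAULT, evict 3, frames=[6,2] (faults so far: 3)
  step 3: ref 2 -> HIT, frames=[6,2] (faults so far: 3)
  step 4: ref 7 -> FAULT, evict 2, frames=[6,7] (faults so far: 4)
  step 5: ref 7 -> HIT, frames=[6,7] (faults so far: 4)
  step 6: ref 7 -> HIT, frames=[6,7] (faults so far: 4)
  step 7: ref 6 -> HIT, frames=[6,7] (faults so far: 4)
  step 8: ref 4 -> FAULT, evict 6, frames=[4,7] (faults so far: 5)
  step 9: ref 7 -> HIT, frames=[4,7] (faults so far: 5)
  FIFO total faults: 5
--- LRU ---
  step 0: ref 3 -> FAULT, frames=[3,-] (faults so far: 1)
  step 1: ref 2 -> FAULT, frames=[3,2] (faults so far: 2)
  step 2: ref 6 -> FAULT, evict 3, frames=[6,2] (faults so far: 3)
  step 3: ref 2 -> HIT, frames=[6,2] (faults so far: 3)
  step 4: ref 7 -> FAULT, evict 6, frames=[7,2] (faults so far: 4)
  step 5: ref 7 -> HIT, frames=[7,2] (faults so far: 4)
  step 6: ref 7 -> HIT, frames=[7,2] (faults so far: 4)
  step 7: ref 6 -> FAULT, evict 2, frames=[7,6] (faults so far: 5)
  step 8: ref 4 -> FAULT, evict 7, frames=[4,6] (faults so far: 6)
  step 9: ref 7 -> FAULT, evict 6, frames=[4,7] (faults so far: 7)
  LRU total faults: 7
--- Optimal ---
  step 0: ref 3 -> FAULT, frames=[3,-] (faults so far: 1)
  step 1: ref 2 -> FAULT, frames=[3,2] (faults so far: 2)
  step 2: ref 6 -> FAULT, evict 3, frames=[6,2] (faults so far: 3)
  step 3: ref 2 -> HIT, frames=[6,2] (faults so far: 3)
  step 4: ref 7 -> FAULT, evict 2, frames=[6,7] (faults so far: 4)
  step 5: ref 7 -> HIT, frames=[6,7] (faults so far: 4)
  step 6: ref 7 -> HIT, frames=[6,7] (faults so far: 4)
  step 7: ref 6 -> HIT, frames=[6,7] (faults so far: 4)
  step 8: ref 4 -> FAULT, evict 6, frames=[4,7] (faults so far: 5)
  step 9: ref 7 -> HIT, frames=[4,7] (faults so far: 5)
  Optimal total faults: 5

Answer: 5 7 5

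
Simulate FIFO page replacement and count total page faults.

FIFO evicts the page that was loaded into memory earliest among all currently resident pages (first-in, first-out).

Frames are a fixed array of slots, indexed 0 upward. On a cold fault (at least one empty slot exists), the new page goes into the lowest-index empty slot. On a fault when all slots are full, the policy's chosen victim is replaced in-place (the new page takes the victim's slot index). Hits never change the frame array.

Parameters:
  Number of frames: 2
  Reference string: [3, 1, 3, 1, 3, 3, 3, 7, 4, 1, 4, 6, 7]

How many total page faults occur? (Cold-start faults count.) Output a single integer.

Step 0: ref 3 → FAULT, frames=[3,-]
Step 1: ref 1 → FAULT, frames=[3,1]
Step 2: ref 3 → HIT, frames=[3,1]
Step 3: ref 1 → HIT, frames=[3,1]
Step 4: ref 3 → HIT, frames=[3,1]
Step 5: ref 3 → HIT, frames=[3,1]
Step 6: ref 3 → HIT, frames=[3,1]
Step 7: ref 7 → FAULT (evict 3), frames=[7,1]
Step 8: ref 4 → FAULT (evict 1), frames=[7,4]
Step 9: ref 1 → FAULT (evict 7), frames=[1,4]
Step 10: ref 4 → HIT, frames=[1,4]
Step 11: ref 6 → FAULT (evict 4), frames=[1,6]
Step 12: ref 7 → FAULT (evict 1), frames=[7,6]
Total faults: 7

Answer: 7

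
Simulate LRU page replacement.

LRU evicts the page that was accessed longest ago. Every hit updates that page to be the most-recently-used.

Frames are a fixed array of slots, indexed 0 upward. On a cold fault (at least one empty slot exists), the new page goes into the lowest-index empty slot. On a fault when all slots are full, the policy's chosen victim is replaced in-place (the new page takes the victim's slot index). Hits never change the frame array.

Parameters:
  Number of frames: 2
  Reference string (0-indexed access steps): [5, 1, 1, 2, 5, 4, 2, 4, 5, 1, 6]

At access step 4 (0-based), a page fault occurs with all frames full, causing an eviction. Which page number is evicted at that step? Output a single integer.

Answer: 1

Derivation:
Step 0: ref 5 -> FAULT, frames=[5,-]
Step 1: ref 1 -> FAULT, frames=[5,1]
Step 2: ref 1 -> HIT, frames=[5,1]
Step 3: ref 2 -> FAULT, evict 5, frames=[2,1]
Step 4: ref 5 -> FAULT, evict 1, frames=[2,5]
At step 4: evicted page 1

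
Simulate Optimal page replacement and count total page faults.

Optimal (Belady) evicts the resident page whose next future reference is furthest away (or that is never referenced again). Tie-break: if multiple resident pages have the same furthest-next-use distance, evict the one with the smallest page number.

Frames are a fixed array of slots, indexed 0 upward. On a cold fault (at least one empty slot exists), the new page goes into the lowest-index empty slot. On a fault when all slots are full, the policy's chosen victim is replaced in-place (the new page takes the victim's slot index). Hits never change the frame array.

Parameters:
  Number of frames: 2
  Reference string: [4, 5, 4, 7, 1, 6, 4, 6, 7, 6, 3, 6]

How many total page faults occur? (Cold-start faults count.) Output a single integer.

Answer: 7

Derivation:
Step 0: ref 4 → FAULT, frames=[4,-]
Step 1: ref 5 → FAULT, frames=[4,5]
Step 2: ref 4 → HIT, frames=[4,5]
Step 3: ref 7 → FAULT (evict 5), frames=[4,7]
Step 4: ref 1 → FAULT (evict 7), frames=[4,1]
Step 5: ref 6 → FAULT (evict 1), frames=[4,6]
Step 6: ref 4 → HIT, frames=[4,6]
Step 7: ref 6 → HIT, frames=[4,6]
Step 8: ref 7 → FAULT (evict 4), frames=[7,6]
Step 9: ref 6 → HIT, frames=[7,6]
Step 10: ref 3 → FAULT (evict 7), frames=[3,6]
Step 11: ref 6 → HIT, frames=[3,6]
Total faults: 7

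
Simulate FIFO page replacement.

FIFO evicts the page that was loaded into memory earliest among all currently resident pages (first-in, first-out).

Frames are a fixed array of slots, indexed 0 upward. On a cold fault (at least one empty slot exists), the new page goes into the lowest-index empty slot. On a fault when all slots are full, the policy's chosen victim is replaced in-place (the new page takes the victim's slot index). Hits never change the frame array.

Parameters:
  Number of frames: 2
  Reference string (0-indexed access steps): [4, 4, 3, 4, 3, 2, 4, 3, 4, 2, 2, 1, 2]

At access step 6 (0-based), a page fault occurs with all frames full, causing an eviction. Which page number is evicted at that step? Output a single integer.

Answer: 3

Derivation:
Step 0: ref 4 -> FAULT, frames=[4,-]
Step 1: ref 4 -> HIT, frames=[4,-]
Step 2: ref 3 -> FAULT, frames=[4,3]
Step 3: ref 4 -> HIT, frames=[4,3]
Step 4: ref 3 -> HIT, frames=[4,3]
Step 5: ref 2 -> FAULT, evict 4, frames=[2,3]
Step 6: ref 4 -> FAULT, evict 3, frames=[2,4]
At step 6: evicted page 3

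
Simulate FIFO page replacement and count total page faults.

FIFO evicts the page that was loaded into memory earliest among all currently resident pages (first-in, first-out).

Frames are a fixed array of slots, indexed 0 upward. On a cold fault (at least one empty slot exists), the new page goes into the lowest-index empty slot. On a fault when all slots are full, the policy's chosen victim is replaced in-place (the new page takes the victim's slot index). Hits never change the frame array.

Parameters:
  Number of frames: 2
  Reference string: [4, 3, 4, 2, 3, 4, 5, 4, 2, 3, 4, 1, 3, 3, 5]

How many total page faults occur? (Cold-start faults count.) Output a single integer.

Step 0: ref 4 → FAULT, frames=[4,-]
Step 1: ref 3 → FAULT, frames=[4,3]
Step 2: ref 4 → HIT, frames=[4,3]
Step 3: ref 2 → FAULT (evict 4), frames=[2,3]
Step 4: ref 3 → HIT, frames=[2,3]
Step 5: ref 4 → FAULT (evict 3), frames=[2,4]
Step 6: ref 5 → FAULT (evict 2), frames=[5,4]
Step 7: ref 4 → HIT, frames=[5,4]
Step 8: ref 2 → FAULT (evict 4), frames=[5,2]
Step 9: ref 3 → FAULT (evict 5), frames=[3,2]
Step 10: ref 4 → FAULT (evict 2), frames=[3,4]
Step 11: ref 1 → FAULT (evict 3), frames=[1,4]
Step 12: ref 3 → FAULT (evict 4), frames=[1,3]
Step 13: ref 3 → HIT, frames=[1,3]
Step 14: ref 5 → FAULT (evict 1), frames=[5,3]
Total faults: 11

Answer: 11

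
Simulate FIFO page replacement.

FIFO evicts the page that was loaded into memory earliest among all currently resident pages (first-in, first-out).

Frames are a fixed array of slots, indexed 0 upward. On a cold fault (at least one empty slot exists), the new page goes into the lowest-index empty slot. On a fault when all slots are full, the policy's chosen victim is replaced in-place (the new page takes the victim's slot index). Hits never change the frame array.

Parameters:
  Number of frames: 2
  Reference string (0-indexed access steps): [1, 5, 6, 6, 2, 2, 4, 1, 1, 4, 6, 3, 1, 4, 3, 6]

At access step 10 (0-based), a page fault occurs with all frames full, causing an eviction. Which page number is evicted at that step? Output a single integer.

Step 0: ref 1 -> FAULT, frames=[1,-]
Step 1: ref 5 -> FAULT, frames=[1,5]
Step 2: ref 6 -> FAULT, evict 1, frames=[6,5]
Step 3: ref 6 -> HIT, frames=[6,5]
Step 4: ref 2 -> FAULT, evict 5, frames=[6,2]
Step 5: ref 2 -> HIT, frames=[6,2]
Step 6: ref 4 -> FAULT, evict 6, frames=[4,2]
Step 7: ref 1 -> FAULT, evict 2, frames=[4,1]
Step 8: ref 1 -> HIT, frames=[4,1]
Step 9: ref 4 -> HIT, frames=[4,1]
Step 10: ref 6 -> FAULT, evict 4, frames=[6,1]
At step 10: evicted page 4

Answer: 4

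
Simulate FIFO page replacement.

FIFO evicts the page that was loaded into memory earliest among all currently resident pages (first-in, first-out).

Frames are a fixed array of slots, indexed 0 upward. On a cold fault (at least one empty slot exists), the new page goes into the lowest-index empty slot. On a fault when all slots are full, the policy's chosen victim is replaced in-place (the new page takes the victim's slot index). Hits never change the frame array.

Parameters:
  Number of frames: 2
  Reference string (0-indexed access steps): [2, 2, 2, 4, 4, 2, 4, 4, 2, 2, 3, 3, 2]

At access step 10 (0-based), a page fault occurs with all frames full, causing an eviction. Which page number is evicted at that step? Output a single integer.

Step 0: ref 2 -> FAULT, frames=[2,-]
Step 1: ref 2 -> HIT, frames=[2,-]
Step 2: ref 2 -> HIT, frames=[2,-]
Step 3: ref 4 -> FAULT, frames=[2,4]
Step 4: ref 4 -> HIT, frames=[2,4]
Step 5: ref 2 -> HIT, frames=[2,4]
Step 6: ref 4 -> HIT, frames=[2,4]
Step 7: ref 4 -> HIT, frames=[2,4]
Step 8: ref 2 -> HIT, frames=[2,4]
Step 9: ref 2 -> HIT, frames=[2,4]
Step 10: ref 3 -> FAULT, evict 2, frames=[3,4]
At step 10: evicted page 2

Answer: 2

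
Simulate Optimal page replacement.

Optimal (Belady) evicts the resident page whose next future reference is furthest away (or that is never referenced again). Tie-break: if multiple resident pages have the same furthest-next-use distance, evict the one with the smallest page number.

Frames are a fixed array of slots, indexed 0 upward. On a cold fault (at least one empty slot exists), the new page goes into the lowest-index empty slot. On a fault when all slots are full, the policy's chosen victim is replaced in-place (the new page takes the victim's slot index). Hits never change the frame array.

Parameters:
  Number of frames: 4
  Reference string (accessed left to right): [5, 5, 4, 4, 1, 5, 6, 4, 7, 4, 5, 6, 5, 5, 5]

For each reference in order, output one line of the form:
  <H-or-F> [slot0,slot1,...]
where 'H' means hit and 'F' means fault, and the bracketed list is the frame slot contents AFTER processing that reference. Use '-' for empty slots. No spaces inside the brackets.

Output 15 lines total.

F [5,-,-,-]
H [5,-,-,-]
F [5,4,-,-]
H [5,4,-,-]
F [5,4,1,-]
H [5,4,1,-]
F [5,4,1,6]
H [5,4,1,6]
F [5,4,7,6]
H [5,4,7,6]
H [5,4,7,6]
H [5,4,7,6]
H [5,4,7,6]
H [5,4,7,6]
H [5,4,7,6]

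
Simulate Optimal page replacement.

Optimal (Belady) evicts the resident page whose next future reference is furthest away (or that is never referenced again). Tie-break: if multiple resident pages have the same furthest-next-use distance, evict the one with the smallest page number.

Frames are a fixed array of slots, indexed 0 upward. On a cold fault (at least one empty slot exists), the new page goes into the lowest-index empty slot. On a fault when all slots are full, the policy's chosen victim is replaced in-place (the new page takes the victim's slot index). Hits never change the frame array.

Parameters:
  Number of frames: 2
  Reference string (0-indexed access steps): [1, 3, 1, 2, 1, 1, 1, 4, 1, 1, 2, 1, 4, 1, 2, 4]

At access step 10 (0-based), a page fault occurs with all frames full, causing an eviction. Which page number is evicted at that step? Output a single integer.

Answer: 4

Derivation:
Step 0: ref 1 -> FAULT, frames=[1,-]
Step 1: ref 3 -> FAULT, frames=[1,3]
Step 2: ref 1 -> HIT, frames=[1,3]
Step 3: ref 2 -> FAULT, evict 3, frames=[1,2]
Step 4: ref 1 -> HIT, frames=[1,2]
Step 5: ref 1 -> HIT, frames=[1,2]
Step 6: ref 1 -> HIT, frames=[1,2]
Step 7: ref 4 -> FAULT, evict 2, frames=[1,4]
Step 8: ref 1 -> HIT, frames=[1,4]
Step 9: ref 1 -> HIT, frames=[1,4]
Step 10: ref 2 -> FAULT, evict 4, frames=[1,2]
At step 10: evicted page 4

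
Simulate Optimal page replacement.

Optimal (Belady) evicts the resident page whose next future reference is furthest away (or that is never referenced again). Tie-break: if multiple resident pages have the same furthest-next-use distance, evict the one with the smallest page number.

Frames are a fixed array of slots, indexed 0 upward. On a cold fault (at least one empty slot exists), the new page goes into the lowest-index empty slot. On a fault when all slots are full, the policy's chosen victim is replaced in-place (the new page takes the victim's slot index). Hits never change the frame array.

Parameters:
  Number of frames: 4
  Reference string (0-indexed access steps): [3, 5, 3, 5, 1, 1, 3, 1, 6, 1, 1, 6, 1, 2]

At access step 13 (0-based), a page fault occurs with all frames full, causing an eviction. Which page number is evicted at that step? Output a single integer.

Step 0: ref 3 -> FAULT, frames=[3,-,-,-]
Step 1: ref 5 -> FAULT, frames=[3,5,-,-]
Step 2: ref 3 -> HIT, frames=[3,5,-,-]
Step 3: ref 5 -> HIT, frames=[3,5,-,-]
Step 4: ref 1 -> FAULT, frames=[3,5,1,-]
Step 5: ref 1 -> HIT, frames=[3,5,1,-]
Step 6: ref 3 -> HIT, frames=[3,5,1,-]
Step 7: ref 1 -> HIT, frames=[3,5,1,-]
Step 8: ref 6 -> FAULT, frames=[3,5,1,6]
Step 9: ref 1 -> HIT, frames=[3,5,1,6]
Step 10: ref 1 -> HIT, frames=[3,5,1,6]
Step 11: ref 6 -> HIT, frames=[3,5,1,6]
Step 12: ref 1 -> HIT, frames=[3,5,1,6]
Step 13: ref 2 -> FAULT, evict 1, frames=[3,5,2,6]
At step 13: evicted page 1

Answer: 1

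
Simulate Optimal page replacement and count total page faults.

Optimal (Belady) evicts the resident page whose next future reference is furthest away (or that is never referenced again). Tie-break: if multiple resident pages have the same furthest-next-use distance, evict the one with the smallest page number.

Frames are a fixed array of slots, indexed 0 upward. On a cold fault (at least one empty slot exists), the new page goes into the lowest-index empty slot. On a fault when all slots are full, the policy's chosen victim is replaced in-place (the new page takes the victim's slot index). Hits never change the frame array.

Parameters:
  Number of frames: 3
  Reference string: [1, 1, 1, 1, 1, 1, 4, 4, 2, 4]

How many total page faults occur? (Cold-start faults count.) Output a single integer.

Answer: 3

Derivation:
Step 0: ref 1 → FAULT, frames=[1,-,-]
Step 1: ref 1 → HIT, frames=[1,-,-]
Step 2: ref 1 → HIT, frames=[1,-,-]
Step 3: ref 1 → HIT, frames=[1,-,-]
Step 4: ref 1 → HIT, frames=[1,-,-]
Step 5: ref 1 → HIT, frames=[1,-,-]
Step 6: ref 4 → FAULT, frames=[1,4,-]
Step 7: ref 4 → HIT, frames=[1,4,-]
Step 8: ref 2 → FAULT, frames=[1,4,2]
Step 9: ref 4 → HIT, frames=[1,4,2]
Total faults: 3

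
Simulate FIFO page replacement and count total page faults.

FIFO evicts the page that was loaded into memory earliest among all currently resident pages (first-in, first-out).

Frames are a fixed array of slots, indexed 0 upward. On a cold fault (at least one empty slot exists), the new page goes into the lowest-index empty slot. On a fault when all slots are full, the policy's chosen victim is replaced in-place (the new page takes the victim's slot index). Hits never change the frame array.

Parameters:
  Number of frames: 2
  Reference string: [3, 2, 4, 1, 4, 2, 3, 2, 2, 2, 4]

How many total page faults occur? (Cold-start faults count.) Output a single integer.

Step 0: ref 3 → FAULT, frames=[3,-]
Step 1: ref 2 → FAULT, frames=[3,2]
Step 2: ref 4 → FAULT (evict 3), frames=[4,2]
Step 3: ref 1 → FAULT (evict 2), frames=[4,1]
Step 4: ref 4 → HIT, frames=[4,1]
Step 5: ref 2 → FAULT (evict 4), frames=[2,1]
Step 6: ref 3 → FAULT (evict 1), frames=[2,3]
Step 7: ref 2 → HIT, frames=[2,3]
Step 8: ref 2 → HIT, frames=[2,3]
Step 9: ref 2 → HIT, frames=[2,3]
Step 10: ref 4 → FAULT (evict 2), frames=[4,3]
Total faults: 7

Answer: 7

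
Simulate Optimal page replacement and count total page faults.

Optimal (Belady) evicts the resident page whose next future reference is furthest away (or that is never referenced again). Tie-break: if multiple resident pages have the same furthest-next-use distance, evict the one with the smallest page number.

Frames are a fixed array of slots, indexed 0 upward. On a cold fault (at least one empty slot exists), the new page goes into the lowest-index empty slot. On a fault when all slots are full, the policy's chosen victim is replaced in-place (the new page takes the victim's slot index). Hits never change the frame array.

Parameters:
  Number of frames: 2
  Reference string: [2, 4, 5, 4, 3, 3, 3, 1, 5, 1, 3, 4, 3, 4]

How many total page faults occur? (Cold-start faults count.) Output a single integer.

Step 0: ref 2 → FAULT, frames=[2,-]
Step 1: ref 4 → FAULT, frames=[2,4]
Step 2: ref 5 → FAULT (evict 2), frames=[5,4]
Step 3: ref 4 → HIT, frames=[5,4]
Step 4: ref 3 → FAULT (evict 4), frames=[5,3]
Step 5: ref 3 → HIT, frames=[5,3]
Step 6: ref 3 → HIT, frames=[5,3]
Step 7: ref 1 → FAULT (evict 3), frames=[5,1]
Step 8: ref 5 → HIT, frames=[5,1]
Step 9: ref 1 → HIT, frames=[5,1]
Step 10: ref 3 → FAULT (evict 1), frames=[5,3]
Step 11: ref 4 → FAULT (evict 5), frames=[4,3]
Step 12: ref 3 → HIT, frames=[4,3]
Step 13: ref 4 → HIT, frames=[4,3]
Total faults: 7

Answer: 7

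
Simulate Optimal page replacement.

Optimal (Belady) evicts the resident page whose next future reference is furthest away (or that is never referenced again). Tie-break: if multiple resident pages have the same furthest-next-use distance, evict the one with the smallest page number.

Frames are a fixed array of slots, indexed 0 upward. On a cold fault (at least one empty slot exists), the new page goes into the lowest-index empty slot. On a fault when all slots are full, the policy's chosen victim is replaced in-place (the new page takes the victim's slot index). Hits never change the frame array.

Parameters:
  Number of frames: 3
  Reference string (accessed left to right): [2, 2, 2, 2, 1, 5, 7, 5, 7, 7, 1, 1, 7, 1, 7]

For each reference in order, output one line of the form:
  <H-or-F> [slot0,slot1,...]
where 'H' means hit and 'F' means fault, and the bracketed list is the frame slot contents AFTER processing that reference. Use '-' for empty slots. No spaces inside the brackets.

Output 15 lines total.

F [2,-,-]
H [2,-,-]
H [2,-,-]
H [2,-,-]
F [2,1,-]
F [2,1,5]
F [7,1,5]
H [7,1,5]
H [7,1,5]
H [7,1,5]
H [7,1,5]
H [7,1,5]
H [7,1,5]
H [7,1,5]
H [7,1,5]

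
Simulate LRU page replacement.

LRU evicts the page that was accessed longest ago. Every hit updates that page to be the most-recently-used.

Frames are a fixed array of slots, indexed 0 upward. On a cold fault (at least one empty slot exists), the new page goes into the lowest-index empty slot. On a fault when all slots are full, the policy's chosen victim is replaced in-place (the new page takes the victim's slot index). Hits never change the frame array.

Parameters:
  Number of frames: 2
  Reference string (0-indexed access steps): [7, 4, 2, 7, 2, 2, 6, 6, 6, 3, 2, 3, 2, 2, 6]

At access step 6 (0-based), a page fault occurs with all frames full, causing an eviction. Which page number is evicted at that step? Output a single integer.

Step 0: ref 7 -> FAULT, frames=[7,-]
Step 1: ref 4 -> FAULT, frames=[7,4]
Step 2: ref 2 -> FAULT, evict 7, frames=[2,4]
Step 3: ref 7 -> FAULT, evict 4, frames=[2,7]
Step 4: ref 2 -> HIT, frames=[2,7]
Step 5: ref 2 -> HIT, frames=[2,7]
Step 6: ref 6 -> FAULT, evict 7, frames=[2,6]
At step 6: evicted page 7

Answer: 7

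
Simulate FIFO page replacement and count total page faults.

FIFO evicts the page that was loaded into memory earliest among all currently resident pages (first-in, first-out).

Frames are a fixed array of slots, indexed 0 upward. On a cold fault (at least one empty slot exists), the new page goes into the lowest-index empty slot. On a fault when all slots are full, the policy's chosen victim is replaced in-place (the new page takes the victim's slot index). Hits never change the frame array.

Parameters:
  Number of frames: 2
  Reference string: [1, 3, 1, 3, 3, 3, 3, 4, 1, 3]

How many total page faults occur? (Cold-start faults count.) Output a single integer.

Step 0: ref 1 → FAULT, frames=[1,-]
Step 1: ref 3 → FAULT, frames=[1,3]
Step 2: ref 1 → HIT, frames=[1,3]
Step 3: ref 3 → HIT, frames=[1,3]
Step 4: ref 3 → HIT, frames=[1,3]
Step 5: ref 3 → HIT, frames=[1,3]
Step 6: ref 3 → HIT, frames=[1,3]
Step 7: ref 4 → FAULT (evict 1), frames=[4,3]
Step 8: ref 1 → FAULT (evict 3), frames=[4,1]
Step 9: ref 3 → FAULT (evict 4), frames=[3,1]
Total faults: 5

Answer: 5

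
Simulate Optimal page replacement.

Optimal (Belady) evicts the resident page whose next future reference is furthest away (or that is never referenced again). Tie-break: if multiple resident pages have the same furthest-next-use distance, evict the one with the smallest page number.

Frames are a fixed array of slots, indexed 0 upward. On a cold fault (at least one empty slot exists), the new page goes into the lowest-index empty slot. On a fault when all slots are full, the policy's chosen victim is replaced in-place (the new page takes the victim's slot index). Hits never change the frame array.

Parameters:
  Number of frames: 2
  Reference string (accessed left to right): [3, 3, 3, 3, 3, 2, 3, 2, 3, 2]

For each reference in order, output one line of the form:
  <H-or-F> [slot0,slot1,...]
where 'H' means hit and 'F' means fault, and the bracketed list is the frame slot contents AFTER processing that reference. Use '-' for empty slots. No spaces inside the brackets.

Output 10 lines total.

F [3,-]
H [3,-]
H [3,-]
H [3,-]
H [3,-]
F [3,2]
H [3,2]
H [3,2]
H [3,2]
H [3,2]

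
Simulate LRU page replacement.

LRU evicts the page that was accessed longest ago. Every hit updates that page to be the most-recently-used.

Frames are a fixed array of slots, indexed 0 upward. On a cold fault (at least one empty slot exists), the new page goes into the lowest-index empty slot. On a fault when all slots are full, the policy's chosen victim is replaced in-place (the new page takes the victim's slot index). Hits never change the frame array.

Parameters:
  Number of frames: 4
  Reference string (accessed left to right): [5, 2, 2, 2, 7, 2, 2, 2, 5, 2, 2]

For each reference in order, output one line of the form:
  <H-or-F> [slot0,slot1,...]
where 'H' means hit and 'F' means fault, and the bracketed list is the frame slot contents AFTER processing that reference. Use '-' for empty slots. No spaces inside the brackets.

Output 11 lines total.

F [5,-,-,-]
F [5,2,-,-]
H [5,2,-,-]
H [5,2,-,-]
F [5,2,7,-]
H [5,2,7,-]
H [5,2,7,-]
H [5,2,7,-]
H [5,2,7,-]
H [5,2,7,-]
H [5,2,7,-]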